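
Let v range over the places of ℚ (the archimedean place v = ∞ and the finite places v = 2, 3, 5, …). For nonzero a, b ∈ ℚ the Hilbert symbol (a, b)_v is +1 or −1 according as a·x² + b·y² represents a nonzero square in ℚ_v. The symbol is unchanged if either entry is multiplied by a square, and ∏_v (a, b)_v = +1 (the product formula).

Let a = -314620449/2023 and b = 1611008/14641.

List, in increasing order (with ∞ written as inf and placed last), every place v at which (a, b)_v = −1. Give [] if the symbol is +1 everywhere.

(a, b) ≡ (-150423, 6293) mod (ℚ^×)²; places V = {2, 3, 7, 11, 13, 17, 19, 29, 31, ∞}.
(a,b)_∞: sgn(-150423)=−, sgn(6293)=+, so +1.
(a,b)_7: α=-1, u≡2; β=1, v≡3 (mod 7); (2|7)=+1, (3|7)=-1; sign (−1)^1·+1^1·-1^-1 = +1.
(a,b)_2: α=0, β=8; u≡1, v≡5 (mod 8); ε(u)ε(v)=0·0, αω(v)=0·1, βω(u)=8·0; sum ≡ 0  ⇒  +1.
(a,b)_3: α=1, u≡1; β=0, v≡2 (mod 3); (1|3)=+1, (2|3)=-1; sign (−1)^0·+1^0·-1^1 = -1.
(a,b)_13: α=1, u≡9; β=0, v≡3 (mod 13); (9|13)=+1, (3|13)=+1; sign (−1)^0·+1^0·+1^1 = +1.
(a,b)_19: α=1, u≡11; β=0, v≡5 (mod 19); (11|19)=+1, (5|19)=+1; sign (−1)^0·+1^0·+1^1 = +1.
(a,b)_29: α=1, u≡24; β=1, v≡3 (mod 29); (24|29)=+1, (3|29)=-1; sign (−1)^0·+1^1·-1^1 = -1.
(a,b)_31: α=0, u≡1; β=1, v≡22 (mod 31); (1|31)=+1, (22|31)=-1; sign (−1)^0·+1^1·-1^0 = +1.
(a,b)_11: α=4, u≡6; β=-4, v≡3 (mod 11); (6|11)=-1, (3|11)=+1; sign (−1)^0·-1^-4·+1^4 = +1.
(a,b)_17: α=-2, u≡14; β=0, v≡5 (mod 17); (14|17)=-1, (5|17)=-1; sign (−1)^0·-1^0·-1^-2 = +1.
|Ram(-150423, 6293)| = 2, even; anisotropic at {3, 29}.

[3, 29]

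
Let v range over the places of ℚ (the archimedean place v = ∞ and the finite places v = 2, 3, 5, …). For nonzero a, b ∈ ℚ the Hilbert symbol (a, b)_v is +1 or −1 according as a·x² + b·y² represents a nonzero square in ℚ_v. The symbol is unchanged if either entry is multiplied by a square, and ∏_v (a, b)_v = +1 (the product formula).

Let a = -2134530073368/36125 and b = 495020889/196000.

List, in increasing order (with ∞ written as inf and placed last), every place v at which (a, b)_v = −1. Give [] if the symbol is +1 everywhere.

[2, 11]

Mod squares: a ≡ -190, b ≡ 2090. Check v ∈ {∞, 2, 3, 5, 7, 11, 17, 19}.
v=11: a=11^2·(≡10), b=11^1·(≡4) mod 11; (10|11)=-1, (4|11)=+1; (−1)^{2·1·5}·(-1)^1·(+1)^2 = -1.
v=19: a=19^3·(≡11), b=19^3·(≡12) mod 19; (11|19)=+1, (12|19)=-1; (−1)^{3·3·9}·(+1)^3·(-1)^3 = +1.
v=2: v_2(a)=3, v_2(b)=-5; units ≡ 1, 5 (mod 8); ε·ε+αω+βω = 0·0+3·1+-5·0 ≡ 1  ⇒  (a,b)_2 = -1.
v=5: a=5^-3·(≡3), b=5^-3·(≡3) mod 5; (3|5)=-1, (3|5)=-1; (−1)^{-3·-3·2}·(-1)^-3·(-1)^-3 = +1.
v=7: a=7^2·(≡5), b=7^-2·(≡2) mod 7; (5|7)=-1, (2|7)=+1; (−1)^{2·-2·3}·(-1)^-2·(+1)^2 = +1.
v=∞: -190 < 0 and 2090 > 0  ⇒  (a,b)_∞ = +1.
v=17: a=17^-2·(≡14), b=17^0·(≡2) mod 17; (14|17)=-1, (2|17)=+1; (−1)^{-2·0·8}·(-1)^0·(+1)^-2 = +1.
v=3: a=3^8·(≡2), b=3^8·(≡2) mod 3; (2|3)=-1, (2|3)=-1; (−1)^{8·8·1}·(-1)^8·(-1)^8 = +1.
|Ram(-190, 2090)| = 2, even; anisotropic at {2, 11}.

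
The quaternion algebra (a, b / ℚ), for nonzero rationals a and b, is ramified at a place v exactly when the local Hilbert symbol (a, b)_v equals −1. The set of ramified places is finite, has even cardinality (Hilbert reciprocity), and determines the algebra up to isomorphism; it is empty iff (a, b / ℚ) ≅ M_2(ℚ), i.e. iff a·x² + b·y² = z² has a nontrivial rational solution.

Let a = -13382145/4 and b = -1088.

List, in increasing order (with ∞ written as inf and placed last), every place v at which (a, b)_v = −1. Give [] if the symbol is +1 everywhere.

[2, 5, 17, inf]

Mod squares: a ≡ -105, b ≡ -17. Check v ∈ {∞, 2, 3, 5, 7, 17}.
v=5: a=5^1·(≡4), b=5^0·(≡2) mod 5; (4|5)=+1, (2|5)=-1; (−1)^{1·0·2}·(+1)^0·(-1)^1 = -1.
v=2: v_2(a)=-2, v_2(b)=6; units ≡ 7, 7 (mod 8); ε·ε+αω+βω = 1·1+-2·0+6·0 ≡ 1  ⇒  (a,b)_2 = -1.
v=3: a=3^3·(≡1), b=3^0·(≡1) mod 3; (1|3)=+1, (1|3)=+1; (−1)^{3·0·1}·(+1)^0·(+1)^3 = +1.
v=7: a=7^3·(≡6), b=7^0·(≡4) mod 7; (6|7)=-1, (4|7)=+1; (−1)^{3·0·3}·(-1)^0·(+1)^3 = +1.
v=17: a=17^2·(≡5), b=17^1·(≡4) mod 17; (5|17)=-1, (4|17)=+1; (−1)^{2·1·8}·(-1)^1·(+1)^2 = -1.
v=∞: -105 < 0 and -17 < 0  ⇒  (a,b)_∞ = -1.
|Ram(-105, -17)| = 4, even; anisotropic at {2, 5, 17, ∞}.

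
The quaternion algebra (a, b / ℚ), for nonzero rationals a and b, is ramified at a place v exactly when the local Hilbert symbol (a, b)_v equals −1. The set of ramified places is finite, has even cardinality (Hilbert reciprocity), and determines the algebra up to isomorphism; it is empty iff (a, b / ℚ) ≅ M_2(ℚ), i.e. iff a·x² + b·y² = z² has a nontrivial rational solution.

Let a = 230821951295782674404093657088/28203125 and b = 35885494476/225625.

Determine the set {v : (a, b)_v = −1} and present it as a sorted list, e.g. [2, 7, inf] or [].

Mod squares: a ≡ 395715, b ≡ 899. Check v ∈ {∞, 2, 3, 5, 13, 19, 23, 29, 31, 37}.
v=19: a=19^-2·(≡12), b=19^-2·(≡4) mod 19; (12|19)=-1, (4|19)=+1; (−1)^{-2·-2·9}·(-1)^-2·(+1)^-2 = +1.
v=5: a=5^-7·(≡3), b=5^-4·(≡1) mod 5; (3|5)=-1, (1|5)=+1; (−1)^{-7·-4·2}·(-1)^-4·(+1)^-7 = +1.
v=31: a=31^3·(≡26), b=31^1·(≡3) mod 31; (26|31)=-1, (3|31)=-1; (−1)^{3·1·15}·(-1)^1·(-1)^3 = -1.
v=29: a=29^4·(≡2), b=29^1·(≡18) mod 29; (2|29)=-1, (18|29)=-1; (−1)^{4·1·14}·(-1)^1·(-1)^4 = -1.
v=37: a=37^1·(≡22), b=37^0·(≡34) mod 37; (22|37)=-1, (34|37)=+1; (−1)^{1·0·18}·(-1)^0·(+1)^1 = +1.
v=3: a=3^19·(≡1), b=3^10·(≡2) mod 3; (1|3)=+1, (2|3)=-1; (−1)^{19·10·1}·(+1)^10·(-1)^19 = -1.
v=2: v_2(a)=16, v_2(b)=2; units ≡ 3, 3 (mod 8); ε·ε+αω+βω = 1·1+16·1+2·1 ≡ 1  ⇒  (a,b)_2 = -1.
v=23: a=23^1·(≡12), b=23^0·(≡8) mod 23; (12|23)=+1, (8|23)=+1; (−1)^{1·0·11}·(+1)^0·(+1)^1 = +1.
v=13: a=13^2·(≡11), b=13^2·(≡5) mod 13; (11|13)=-1, (5|13)=-1; (−1)^{2·2·6}·(-1)^2·(-1)^2 = +1.
v=∞: 395715 > 0 and 899 > 0  ⇒  (a,b)_∞ = +1.
Ram(395715, 899) = {2, 3, 29, 31}; no ℚ_2-point on the conic.

[2, 3, 29, 31]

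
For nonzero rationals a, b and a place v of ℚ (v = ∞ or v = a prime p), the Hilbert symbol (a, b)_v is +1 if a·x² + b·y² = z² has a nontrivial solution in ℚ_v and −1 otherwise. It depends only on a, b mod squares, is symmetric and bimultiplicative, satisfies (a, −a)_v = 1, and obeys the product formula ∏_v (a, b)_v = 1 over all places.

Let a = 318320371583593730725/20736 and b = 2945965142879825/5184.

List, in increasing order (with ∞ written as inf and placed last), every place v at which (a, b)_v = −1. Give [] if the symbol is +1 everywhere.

[]

Mod squares: a ≡ 206701, b ≡ 511313. Check v ∈ {∞, 2, 3, 5, 11, 17, 19, 23, 43, 47}.
v=∞: 206701 > 0 and 511313 > 0  ⇒  (a,b)_∞ = +1.
v=11: a=11^3·(≡4), b=11^1·(≡8) mod 11; (4|11)=+1, (8|11)=-1; (−1)^{3·1·5}·(+1)^1·(-1)^3 = +1.
v=47: a=47^4·(≡36), b=47^3·(≡11) mod 47; (36|47)=+1, (11|47)=-1; (−1)^{4·3·23}·(+1)^3·(-1)^4 = +1.
v=2: v_2(a)=-8, v_2(b)=-6; units ≡ 5, 1 (mod 8); ε·ε+αω+βω = 0·0+-8·0+-6·1 ≡ 0  ⇒  (a,b)_2 = +1.
v=19: a=19^3·(≡7), b=19^2·(≡11) mod 19; (7|19)=+1, (11|19)=+1; (−1)^{3·2·9}·(+1)^2·(+1)^3 = +1.
v=43: a=43^1·(≡39), b=43^1·(≡17) mod 43; (39|43)=-1, (17|43)=+1; (−1)^{1·1·21}·(-1)^1·(+1)^1 = +1.
v=17: a=17^2·(≡15), b=17^2·(≡9) mod 17; (15|17)=+1, (9|17)=+1; (−1)^{2·2·8}·(+1)^2·(+1)^2 = +1.
v=23: a=23^1·(≡21), b=23^1·(≡8) mod 23; (21|23)=-1, (8|23)=+1; (−1)^{1·1·11}·(-1)^1·(+1)^1 = +1.
v=5: a=5^2·(≡4), b=5^2·(≡2) mod 5; (4|5)=+1, (2|5)=-1; (−1)^{2·2·2}·(+1)^2·(-1)^2 = +1.
v=3: a=3^-4·(≡1), b=3^-4·(≡2) mod 3; (1|3)=+1, (2|3)=-1; (−1)^{-4·-4·1}·(+1)^-4·(-1)^-4 = +1.
Ram(a, b) = ∅: the form 206701·x² + 511313·y² − z² is isotropic over every ℚ_v, so by Hasse–Minkowski it is isotropic over ℚ.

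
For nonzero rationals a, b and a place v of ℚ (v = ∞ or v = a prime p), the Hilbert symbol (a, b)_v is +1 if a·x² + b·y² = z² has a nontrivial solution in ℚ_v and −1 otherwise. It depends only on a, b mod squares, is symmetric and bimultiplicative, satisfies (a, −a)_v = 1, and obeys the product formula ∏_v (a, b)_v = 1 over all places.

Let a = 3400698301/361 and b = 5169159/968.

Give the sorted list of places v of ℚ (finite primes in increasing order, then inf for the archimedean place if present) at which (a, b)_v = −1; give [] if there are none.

(a, b) ≡ (2023021, 3182) mod (ℚ^×)²; places V = {2, 3, 7, 11, 13, 19, 37, 41, 43, 47, ∞}.
(a,b)_∞: sgn(2023021)=+, sgn(3182)=+, so +1.
(a,b)_47: α=1, u≡31; β=0, v≡22 (mod 47); (31|47)=-1, (22|47)=-1; sign (−1)^0·-1^0·-1^1 = -1.
(a,b)_41: α=2, u≡36; β=0, v≡5 (mod 41); (36|41)=+1, (5|41)=+1; sign (−1)^0·+1^0·+1^2 = +1.
(a,b)_2: α=0, β=-3; u≡5, v≡7 (mod 8); ε(u)ε(v)=0·1, αω(v)=0·0, βω(u)=-3·1; sum ≡ 1  ⇒  -1.
(a,b)_37: α=0, u≡21; β=1, v≡30 (mod 37); (21|37)=+1, (30|37)=+1; sign (−1)^0·+1^1·+1^0 = +1.
(a,b)_7: α=1, u≡2; β=0, v≡1 (mod 7); (2|7)=+1, (1|7)=+1; sign (−1)^0·+1^0·+1^1 = +1.
(a,b)_11: α=1, u≡2; β=-2, v≡9 (mod 11); (2|11)=-1, (9|11)=+1; sign (−1)^0·-1^-2·+1^1 = +1.
(a,b)_3: α=0, u≡1; β=2, v≡2 (mod 3); (1|3)=+1, (2|3)=-1; sign (−1)^0·+1^2·-1^0 = +1.
(a,b)_43: α=1, u≡29; β=1, v≡13 (mod 43); (29|43)=-1, (13|43)=+1; sign (−1)^1·-1^1·+1^1 = +1.
(a,b)_13: α=1, u≡8; β=0, v≡10 (mod 13); (8|13)=-1, (10|13)=+1; sign (−1)^0·-1^0·+1^1 = +1.
(a,b)_19: α=-2, u≡2; β=2, v≡7 (mod 19); (2|19)=-1, (7|19)=+1; sign (−1)^0·-1^2·+1^-2 = +1.
Ram(2023021, 3182) = {2, 47}; no ℚ_2-point on the conic.

[2, 47]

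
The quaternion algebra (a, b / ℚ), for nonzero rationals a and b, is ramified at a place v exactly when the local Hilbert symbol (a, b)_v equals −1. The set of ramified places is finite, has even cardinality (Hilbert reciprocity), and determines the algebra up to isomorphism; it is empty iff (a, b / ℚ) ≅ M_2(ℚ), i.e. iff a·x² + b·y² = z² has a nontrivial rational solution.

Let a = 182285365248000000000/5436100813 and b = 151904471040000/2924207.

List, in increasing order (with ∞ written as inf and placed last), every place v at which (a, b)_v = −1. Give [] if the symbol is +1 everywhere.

(a, b) ≡ (881790, 323323) mod (ℚ^×)²; places V = {2, 3, 5, 7, 11, 13, 17, 19, ∞}.
(a,b)_3: α=9, u≡2; β=8, v≡1 (mod 3); (2|3)=-1, (1|3)=+1; sign (−1)^0·-1^8·+1^9 = +1.
(a,b)_7: α=1, u≡5; β=1, v≡5 (mod 7); (5|7)=-1, (5|7)=-1; sign (−1)^1·-1^1·-1^1 = -1.
(a,b)_5: α=9, u≡2; β=4, v≡2 (mod 5); (2|5)=-1, (2|5)=-1; sign (−1)^0·-1^4·-1^9 = -1.
(a,b)_11: α=-4, u≡8; β=-3, v≡1 (mod 11); (8|11)=-1, (1|11)=+1; sign (−1)^0·-1^-3·+1^-4 = -1.
(a,b)_17: α=1, u≡5; β=1, v≡16 (mod 17); (5|17)=-1, (16|17)=+1; sign (−1)^0·-1^1·+1^1 = -1.
(a,b)_13: α=-5, u≡9; β=-3, v≡11 (mod 13); (9|13)=+1, (11|13)=-1; sign (−1)^0·+1^-3·-1^-5 = -1.
(a,b)_19: α=1, u≡18; β=1, v≡8 (mod 19); (18|19)=-1, (8|19)=-1; sign (−1)^1·-1^1·-1^1 = -1.
(a,b)_∞: sgn(881790)=+, sgn(323323)=+, so +1.
(a,b)_2: α=21, β=14; u≡7, v≡3 (mod 8); ε(u)ε(v)=1·1, αω(v)=21·1, βω(u)=14·0; sum ≡ 0  ⇒  +1.
Ram(881790, 323323) = {5, 7, 11, 13, 17, 19}; no ℚ_5-point on the conic.

[5, 7, 11, 13, 17, 19]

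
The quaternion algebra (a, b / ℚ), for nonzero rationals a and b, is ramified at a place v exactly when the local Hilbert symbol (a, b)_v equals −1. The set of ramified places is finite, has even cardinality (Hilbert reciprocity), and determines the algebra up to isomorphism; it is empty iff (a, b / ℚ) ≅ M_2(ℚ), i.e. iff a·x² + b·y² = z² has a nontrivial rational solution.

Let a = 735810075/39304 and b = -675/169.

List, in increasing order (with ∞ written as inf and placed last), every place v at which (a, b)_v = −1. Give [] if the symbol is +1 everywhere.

(a, b) ≡ (102102, -3) mod (ℚ^×)²; places V = {2, 3, 5, 7, 11, 13, 17, ∞}.
(a,b)_13: α=1, u≡2; β=-2, v≡1 (mod 13); (2|13)=-1, (1|13)=+1; sign (−1)^0·-1^-2·+1^1 = +1.
(a,b)_2: α=-3, β=0; u≡3, v≡5 (mod 8); ε(u)ε(v)=1·0, αω(v)=-3·1, βω(u)=0·1; sum ≡ 1  ⇒  -1.
(a,b)_7: α=1, u≡6; β=0, v≡4 (mod 7); (6|7)=-1, (4|7)=+1; sign (−1)^0·-1^0·+1^1 = +1.
(a,b)_∞: sgn(102102)=+, sgn(-3)=−, so +1.
(a,b)_11: α=3, u≡9; β=0, v≡10 (mod 11); (9|11)=+1, (10|11)=-1; sign (−1)^0·+1^0·-1^3 = -1.
(a,b)_3: α=5, u≡2; β=3, v≡2 (mod 3); (2|3)=-1, (2|3)=-1; sign (−1)^1·-1^3·-1^5 = -1.
(a,b)_17: α=-3, u≡14; β=0, v≡12 (mod 17); (14|17)=-1, (12|17)=-1; sign (−1)^0·-1^0·-1^-3 = -1.
(a,b)_5: α=2, u≡2; β=2, v≡2 (mod 5); (2|5)=-1, (2|5)=-1; sign (−1)^0·-1^2·-1^2 = +1.
(102102, -3 / ℚ) ramifies at {2, 3, 11, 17}: a division algebra.

[2, 3, 11, 17]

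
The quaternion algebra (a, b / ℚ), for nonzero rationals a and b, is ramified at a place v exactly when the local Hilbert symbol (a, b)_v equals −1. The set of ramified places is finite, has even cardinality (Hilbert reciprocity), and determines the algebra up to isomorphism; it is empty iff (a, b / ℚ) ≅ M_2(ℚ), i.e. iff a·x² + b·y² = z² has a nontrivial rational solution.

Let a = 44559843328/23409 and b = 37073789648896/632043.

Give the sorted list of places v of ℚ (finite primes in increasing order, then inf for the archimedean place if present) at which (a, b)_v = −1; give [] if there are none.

(a, b) ≡ (133, 5187) mod (ℚ^×)²; places V = {2, 3, 7, 11, 13, 17, 19, ∞}.
(a,b)_2: α=14, β=20; u≡5, v≡3 (mod 8); ε(u)ε(v)=0·1, αω(v)=14·1, βω(u)=20·1; sum ≡ 0  ⇒  +1.
(a,b)_3: α=-4, u≡1; β=-7, v≡1 (mod 3); (1|3)=+1, (1|3)=+1; sign (−1)^0·+1^-7·+1^-4 = +1.
(a,b)_19: α=1, u≡1; β=1, v≡9 (mod 19); (1|19)=+1, (9|19)=+1; sign (−1)^1·+1^1·+1^1 = -1.
(a,b)_13: α=2, u≡1; β=3, v≡12 (mod 13); (1|13)=+1, (12|13)=+1; sign (−1)^0·+1^3·+1^2 = +1.
(a,b)_17: α=-2, u≡6; β=-2, v≡13 (mod 17); (6|17)=-1, (13|17)=+1; sign (−1)^0·-1^-2·+1^-2 = +1.
(a,b)_7: α=1, u≡5; β=1, v≡5 (mod 7); (5|7)=-1, (5|7)=-1; sign (−1)^1·-1^1·-1^1 = -1.
(a,b)_11: α=2, u≡9; β=2, v≡6 (mod 11); (9|11)=+1, (6|11)=-1; sign (−1)^0·+1^2·-1^2 = +1.
(a,b)_∞: sgn(133)=+, sgn(5187)=+, so +1.
Ram(133, 5187) = {7, 19}; no ℚ_7-point on the conic.

[7, 19]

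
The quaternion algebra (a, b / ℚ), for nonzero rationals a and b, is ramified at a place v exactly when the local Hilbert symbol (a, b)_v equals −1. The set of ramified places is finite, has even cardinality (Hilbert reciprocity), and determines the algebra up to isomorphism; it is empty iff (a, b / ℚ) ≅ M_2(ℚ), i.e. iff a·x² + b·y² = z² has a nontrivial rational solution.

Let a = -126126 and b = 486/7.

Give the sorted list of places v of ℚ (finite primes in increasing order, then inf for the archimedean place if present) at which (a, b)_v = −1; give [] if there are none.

(a, b) ≡ (-286, 42) mod (ℚ^×)²; places V = {2, 3, 7, 11, 13, ∞}.
(a,b)_2: α=1, β=1; u≡1, v≡5 (mod 8); ε(u)ε(v)=0·0, αω(v)=1·1, βω(u)=1·0; sum ≡ 1  ⇒  -1.
(a,b)_7: α=2, u≡2; β=-1, v≡3 (mod 7); (2|7)=+1, (3|7)=-1; sign (−1)^0·+1^-1·-1^2 = +1.
(a,b)_11: α=1, u≡7; β=0, v≡5 (mod 11); (7|11)=-1, (5|11)=+1; sign (−1)^0·-1^0·+1^1 = +1.
(a,b)_∞: sgn(-286)=−, sgn(42)=+, so +1.
(a,b)_3: α=2, u≡2; β=5, v≡2 (mod 3); (2|3)=-1, (2|3)=-1; sign (−1)^0·-1^5·-1^2 = -1.
(a,b)_13: α=1, u≡9; β=0, v≡10 (mod 13); (9|13)=+1, (10|13)=+1; sign (−1)^0·+1^0·+1^1 = +1.
Ram(-286, 42) = {2, 3}; no ℚ_2-point on the conic.

[2, 3]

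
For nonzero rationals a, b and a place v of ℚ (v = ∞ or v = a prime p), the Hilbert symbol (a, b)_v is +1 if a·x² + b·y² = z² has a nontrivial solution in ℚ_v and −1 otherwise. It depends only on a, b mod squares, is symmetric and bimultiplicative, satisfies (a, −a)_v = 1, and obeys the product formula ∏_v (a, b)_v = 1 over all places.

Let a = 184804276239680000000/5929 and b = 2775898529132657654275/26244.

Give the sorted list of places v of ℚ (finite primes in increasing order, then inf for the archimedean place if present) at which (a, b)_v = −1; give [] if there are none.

[37, 47]

(a, b) ≡ (5, 363451) mod (ℚ^×)²; places V = {2, 3, 5, 7, 11, 19, 23, 37, 47, ∞}.
(a,b)_37: α=2, u≡18; β=3, v≡22 (mod 37); (18|37)=-1, (22|37)=-1; sign (−1)^0·-1^3·-1^2 = -1.
(a,b)_∞: sgn(5)=+, sgn(363451)=+, so +1.
(a,b)_11: α=-2, u≡4; β=1, v≡2 (mod 11); (4|11)=+1, (2|11)=-1; sign (−1)^0·+1^1·-1^-2 = +1.
(a,b)_7: α=-2, u≡3; β=0, v≡4 (mod 7); (3|7)=-1, (4|7)=+1; sign (−1)^0·-1^0·+1^-2 = +1.
(a,b)_3: α=0, u≡2; β=-8, v≡1 (mod 3); (2|3)=-1, (1|3)=+1; sign (−1)^0·-1^-8·+1^0 = +1.
(a,b)_19: α=2, u≡1; β=3, v≡12 (mod 19); (1|19)=+1, (12|19)=-1; sign (−1)^0·+1^3·-1^2 = +1.
(a,b)_47: α=2, u≡11; β=3, v≡25 (mod 47); (11|47)=-1, (25|47)=+1; sign (−1)^0·-1^3·+1^2 = -1.
(a,b)_23: α=2, u≡10; β=4, v≡11 (mod 23); (10|23)=-1, (11|23)=-1; sign (−1)^0·-1^4·-1^2 = +1.
(a,b)_5: α=7, u≡1; β=2, v≡4 (mod 5); (1|5)=+1, (4|5)=+1; sign (−1)^0·+1^2·+1^7 = +1.
(a,b)_2: α=12, β=-2; u≡5, v≡3 (mod 8); ε(u)ε(v)=0·1, αω(v)=12·1, βω(u)=-2·1; sum ≡ 0  ⇒  +1.
Ram(5, 363451) = {37, 47}; no ℚ_37-point on the conic.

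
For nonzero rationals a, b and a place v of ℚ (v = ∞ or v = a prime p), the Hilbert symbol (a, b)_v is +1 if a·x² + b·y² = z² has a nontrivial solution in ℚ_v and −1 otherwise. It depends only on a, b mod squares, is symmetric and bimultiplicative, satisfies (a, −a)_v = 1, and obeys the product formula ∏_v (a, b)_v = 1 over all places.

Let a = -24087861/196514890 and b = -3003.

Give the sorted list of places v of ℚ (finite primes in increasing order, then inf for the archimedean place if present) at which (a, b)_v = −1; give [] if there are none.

Mod squares: a ≡ -210, b ≡ -3003. Check v ∈ {∞, 2, 3, 5, 7, 11, 13, 17, 31}.
v=31: a=31^-2·(≡16), b=31^0·(≡4) mod 31; (16|31)=+1, (4|31)=+1; (−1)^{-2·0·15}·(+1)^0·(+1)^-2 = +1.
v=13: a=13^-2·(≡5), b=13^1·(≡3) mod 13; (5|13)=-1, (3|13)=+1; (−1)^{-2·1·6}·(-1)^1·(+1)^-2 = -1.
v=17: a=17^2·(≡10), b=17^0·(≡6) mod 17; (10|17)=-1, (6|17)=-1; (−1)^{2·0·8}·(-1)^0·(-1)^2 = +1.
v=3: a=3^5·(≡2), b=3^1·(≡1) mod 3; (2|3)=-1, (1|3)=+1; (−1)^{5·1·1}·(-1)^1·(+1)^5 = +1.
v=7: a=7^3·(≡5), b=7^1·(≡5) mod 7; (5|7)=-1, (5|7)=-1; (−1)^{3·1·3}·(-1)^1·(-1)^3 = -1.
v=5: a=5^-1·(≡3), b=5^0·(≡2) mod 5; (3|5)=-1, (2|5)=-1; (−1)^{-1·0·2}·(-1)^0·(-1)^-1 = -1.
v=2: v_2(a)=-1, v_2(b)=0; units ≡ 7, 5 (mod 8); ε·ε+αω+βω = 1·0+-1·1+0·0 ≡ 1  ⇒  (a,b)_2 = -1.
v=∞: -210 < 0 and -3003 < 0  ⇒  (a,b)_∞ = -1.
v=11: a=11^-2·(≡10), b=11^1·(≡2) mod 11; (10|11)=-1, (2|11)=-1; (−1)^{-2·1·5}·(-1)^1·(-1)^-2 = -1.
(-210, -3003 / ℚ) ramifies at {2, 5, 7, 11, 13, ∞}: a division algebra.

[2, 5, 7, 11, 13, inf]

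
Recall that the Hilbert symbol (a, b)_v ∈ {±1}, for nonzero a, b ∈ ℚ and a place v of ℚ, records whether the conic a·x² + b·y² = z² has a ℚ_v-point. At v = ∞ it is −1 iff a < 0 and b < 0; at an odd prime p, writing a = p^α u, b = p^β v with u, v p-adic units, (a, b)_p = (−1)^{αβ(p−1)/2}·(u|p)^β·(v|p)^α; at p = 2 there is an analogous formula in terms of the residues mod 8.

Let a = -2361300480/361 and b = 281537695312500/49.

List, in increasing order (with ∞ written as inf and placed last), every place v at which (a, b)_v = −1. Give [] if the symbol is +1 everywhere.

[2, 3, 5, 11]

Mod squares: a ≡ -70, b ≡ 165. Check v ∈ {∞, 2, 3, 5, 7, 11, 19}.
v=5: a=5^1·(≡4), b=5^11·(≡3) mod 5; (4|5)=+1, (3|5)=-1; (−1)^{1·11·2}·(+1)^11·(-1)^1 = -1.
v=11: a=11^4·(≡10), b=11^3·(≡9) mod 11; (10|11)=-1, (9|11)=+1; (−1)^{4·3·5}·(-1)^3·(+1)^4 = -1.
v=3: a=3^2·(≡2), b=3^1·(≡1) mod 3; (2|3)=-1, (1|3)=+1; (−1)^{2·1·1}·(-1)^1·(+1)^2 = -1.
v=∞: -70 < 0 and 165 > 0  ⇒  (a,b)_∞ = +1.
v=7: a=7^1·(≡4), b=7^-2·(≡4) mod 7; (4|7)=+1, (4|7)=+1; (−1)^{1·-2·3}·(+1)^-2·(+1)^1 = +1.
v=19: a=19^-2·(≡7), b=19^2·(≡10) mod 19; (7|19)=+1, (10|19)=-1; (−1)^{-2·2·9}·(+1)^2·(-1)^-2 = +1.
v=2: v_2(a)=9, v_2(b)=2; units ≡ 5, 5 (mod 8); ε·ε+αω+βω = 0·0+9·1+2·1 ≡ 1  ⇒  (a,b)_2 = -1.
Ram(-70, 165) = {2, 3, 5, 11}; no ℚ_2-point on the conic.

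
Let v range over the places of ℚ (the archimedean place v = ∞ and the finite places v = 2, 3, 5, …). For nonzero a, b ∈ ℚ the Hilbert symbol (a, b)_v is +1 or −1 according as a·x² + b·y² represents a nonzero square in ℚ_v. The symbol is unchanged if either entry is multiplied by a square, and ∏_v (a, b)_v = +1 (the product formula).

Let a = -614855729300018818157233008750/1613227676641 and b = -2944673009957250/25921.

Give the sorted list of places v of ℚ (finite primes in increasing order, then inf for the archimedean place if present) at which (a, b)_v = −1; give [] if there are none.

[13, inf]

(a, b) ≡ (-494, -4290) mod (ℚ^×)²; places V = {2, 3, 5, 7, 11, 13, 17, 19, 23, 47, ∞}.
(a,b)_23: α=-4, u≡6; β=-2, v≡22 (mod 23); (6|23)=+1, (22|23)=-1; sign (−1)^0·+1^-2·-1^-4 = +1.
(a,b)_17: α=6, u≡8; β=2, v≡7 (mod 17); (8|17)=+1, (7|17)=-1; sign (−1)^0·+1^2·-1^6 = +1.
(a,b)_∞: sgn(-494)=−, sgn(-4290)=−, so -1.
(a,b)_2: α=1, β=1; u≡1, v≡7 (mod 8); ε(u)ε(v)=0·1, αω(v)=1·0, βω(u)=1·0; sum ≡ 0  ⇒  +1.
(a,b)_3: α=8, u≡1; β=7, v≡1 (mod 3); (1|3)=+1, (1|3)=+1; sign (−1)^0·+1^7·+1^8 = +1.
(a,b)_7: α=-8, u≡6; β=-2, v≡4 (mod 7); (6|7)=-1, (4|7)=+1; sign (−1)^0·-1^-2·+1^-8 = +1.
(a,b)_19: α=7, u≡15; β=4, v≡9 (mod 19); (15|19)=-1, (9|19)=+1; sign (−1)^0·-1^4·+1^7 = +1.
(a,b)_47: α=2, u≡44; β=0, v≡2 (mod 47); (44|47)=-1, (2|47)=+1; sign (−1)^0·-1^0·+1^2 = +1.
(a,b)_11: α=2, u≡4; β=1, v≡2 (mod 11); (4|11)=+1, (2|11)=-1; sign (−1)^0·+1^1·-1^2 = +1.
(a,b)_5: α=4, u≡1; β=3, v≡2 (mod 5); (1|5)=+1, (2|5)=-1; sign (−1)^0·+1^3·-1^4 = +1.
(a,b)_13: α=1, u≡4; β=1, v≡8 (mod 13); (4|13)=+1, (8|13)=-1; sign (−1)^0·+1^1·-1^1 = -1.
|Ram(-494, -4290)| = 2, even; anisotropic at {13, ∞}.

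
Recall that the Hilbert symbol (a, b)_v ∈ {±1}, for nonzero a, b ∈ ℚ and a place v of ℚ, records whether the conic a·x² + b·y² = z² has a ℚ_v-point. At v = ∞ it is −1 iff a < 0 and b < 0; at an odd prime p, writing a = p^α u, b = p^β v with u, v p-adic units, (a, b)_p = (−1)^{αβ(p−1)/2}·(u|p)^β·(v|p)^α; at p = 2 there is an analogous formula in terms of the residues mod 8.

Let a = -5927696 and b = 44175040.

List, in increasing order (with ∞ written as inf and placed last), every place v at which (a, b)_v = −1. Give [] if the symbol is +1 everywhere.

[2, 13, 19, 37]

(a, b) ≡ (-370481, 690235) mod (ℚ^×)²; places V = {2, 5, 7, 13, 17, 19, 31, 37, 41, ∞}.
(a,b)_19: α=1, u≡15; β=0, v≡2 (mod 19); (15|19)=-1, (2|19)=-1; sign (−1)^0·-1^0·-1^1 = -1.
(a,b)_5: α=0, u≡4; β=1, v≡3 (mod 5); (4|5)=+1, (3|5)=-1; sign (−1)^0·+1^1·-1^0 = +1.
(a,b)_37: α=1, u≡2; β=1, v≡4 (mod 37); (2|37)=-1, (4|37)=+1; sign (−1)^0·-1^1·+1^1 = -1.
(a,b)_17: α=1, u≡16; β=0, v≡13 (mod 17); (16|17)=+1, (13|17)=+1; sign (−1)^0·+1^0·+1^1 = +1.
(a,b)_13: α=0, u≡5; β=1, v≡10 (mod 13); (5|13)=-1, (10|13)=+1; sign (−1)^0·-1^1·+1^0 = -1.
(a,b)_7: α=0, u≡2; β=1, v≡3 (mod 7); (2|7)=+1, (3|7)=-1; sign (−1)^0·+1^1·-1^0 = +1.
(a,b)_41: α=0, u≡2; β=1, v≡1 (mod 41); (2|41)=+1, (1|41)=+1; sign (−1)^0·+1^1·+1^0 = +1.
(a,b)_∞: sgn(-370481)=−, sgn(690235)=+, so +1.
(a,b)_2: α=4, β=6; u≡7, v≡3 (mod 8); ε(u)ε(v)=1·1, αω(v)=4·1, βω(u)=6·0; sum ≡ 1  ⇒  -1.
(a,b)_31: α=1, u≡23; β=0, v≡9 (mod 31); (23|31)=-1, (9|31)=+1; sign (−1)^0·-1^0·+1^1 = +1.
(-370481, 690235 / ℚ) ramifies at {2, 13, 19, 37}: a division algebra.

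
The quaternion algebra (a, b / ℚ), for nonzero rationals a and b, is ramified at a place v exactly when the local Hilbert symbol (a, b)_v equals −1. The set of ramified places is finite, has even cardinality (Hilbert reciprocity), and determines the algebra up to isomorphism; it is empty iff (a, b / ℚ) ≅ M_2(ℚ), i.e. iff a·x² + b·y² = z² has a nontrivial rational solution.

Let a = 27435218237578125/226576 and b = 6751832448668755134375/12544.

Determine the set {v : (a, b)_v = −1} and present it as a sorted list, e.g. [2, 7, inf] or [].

[5, 13, 19, 23]

(a, b) ≡ (6045, 67735) mod (ℚ^×)²; places V = {2, 3, 5, 7, 13, 17, 19, 23, 31, ∞}.
(a,b)_13: α=3, u≡1; β=4, v≡7 (mod 13); (1|13)=+1, (7|13)=-1; sign (−1)^0·+1^4·-1^3 = -1.
(a,b)_7: α=-2, u≡4; β=-2, v≡6 (mod 7); (4|7)=+1, (6|7)=-1; sign (−1)^0·+1^-2·-1^-2 = +1.
(a,b)_31: α=1, u≡8; β=1, v≡3 (mod 31); (8|31)=+1, (3|31)=-1; sign (−1)^1·+1^1·-1^1 = +1.
(a,b)_19: α=2, u≡13; β=5, v≡18 (mod 19); (13|19)=-1, (18|19)=-1; sign (−1)^0·-1^5·-1^2 = -1.
(a,b)_∞: sgn(6045)=+, sgn(67735)=+, so +1.
(a,b)_17: α=-2, u≡11; β=0, v≡10 (mod 17); (11|17)=-1, (10|17)=-1; sign (−1)^0·-1^0·-1^-2 = +1.
(a,b)_3: α=3, u≡2; β=4, v≡1 (mod 3); (2|3)=-1, (1|3)=+1; sign (−1)^0·-1^4·+1^3 = +1.
(a,b)_2: α=-4, β=-8; u≡5, v≡7 (mod 8); ε(u)ε(v)=0·1, αω(v)=-4·0, βω(u)=-8·1; sum ≡ 0  ⇒  +1.
(a,b)_5: α=7, u≡1; β=5, v≡2 (mod 5); (1|5)=+1, (2|5)=-1; sign (−1)^0·+1^5·-1^7 = -1.
(a,b)_23: α=2, u≡17; β=3, v≡12 (mod 23); (17|23)=-1, (12|23)=+1; sign (−1)^0·-1^3·+1^2 = -1.
|Ram(6045, 67735)| = 4, even; anisotropic at {5, 13, 19, 23}.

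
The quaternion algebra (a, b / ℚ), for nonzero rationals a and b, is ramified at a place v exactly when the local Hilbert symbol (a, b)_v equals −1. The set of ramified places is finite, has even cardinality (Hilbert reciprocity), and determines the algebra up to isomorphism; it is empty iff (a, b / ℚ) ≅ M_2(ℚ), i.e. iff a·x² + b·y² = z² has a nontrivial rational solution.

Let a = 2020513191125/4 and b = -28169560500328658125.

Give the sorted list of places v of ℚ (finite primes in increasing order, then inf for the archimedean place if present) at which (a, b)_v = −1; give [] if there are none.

[5, 11]

(a, b) ≡ (2405, -5797) mod (ℚ^×)²; places V = {2, 5, 11, 13, 17, 31, 37, ∞}.
(a,b)_17: α=2, u≡16; β=3, v≡15 (mod 17); (16|17)=+1, (15|17)=+1; sign (−1)^0·+1^3·+1^2 = +1.
(a,b)_13: α=1, u≡9; β=2, v≡4 (mod 13); (9|13)=+1, (4|13)=+1; sign (−1)^0·+1^2·+1^1 = +1.
(a,b)_5: α=3, u≡1; β=4, v≡2 (mod 5); (1|5)=+1, (2|5)=-1; sign (−1)^0·+1^4·-1^3 = -1.
(a,b)_2: α=-2, β=0; u≡5, v≡3 (mod 8); ε(u)ε(v)=0·1, αω(v)=-2·1, βω(u)=0·1; sum ≡ 0  ⇒  +1.
(a,b)_37: α=1, u≡3; β=2, v≡36 (mod 37); (3|37)=+1, (36|37)=+1; sign (−1)^0·+1^2·+1^1 = +1.
(a,b)_11: α=2, u≡8; β=3, v≡4 (mod 11); (8|11)=-1, (4|11)=+1; sign (−1)^0·-1^3·+1^2 = -1.
(a,b)_31: α=2, u≡4; β=3, v≡22 (mod 31); (4|31)=+1, (22|31)=-1; sign (−1)^0·+1^3·-1^2 = +1.
(a,b)_∞: sgn(2405)=+, sgn(-5797)=−, so +1.
Ram(2405, -5797) = {5, 11}; no ℚ_5-point on the conic.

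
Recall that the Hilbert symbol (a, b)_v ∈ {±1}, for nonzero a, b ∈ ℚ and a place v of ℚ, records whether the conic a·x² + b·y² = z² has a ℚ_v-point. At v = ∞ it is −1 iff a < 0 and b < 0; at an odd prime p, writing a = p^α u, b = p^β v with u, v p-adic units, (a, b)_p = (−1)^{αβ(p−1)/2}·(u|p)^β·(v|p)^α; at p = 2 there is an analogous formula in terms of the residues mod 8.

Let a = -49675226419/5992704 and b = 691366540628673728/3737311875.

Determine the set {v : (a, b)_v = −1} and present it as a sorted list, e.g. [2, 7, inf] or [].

Mod squares: a ≡ -5998699, b ≡ 131537. Check v ∈ {∞, 2, 3, 5, 7, 11, 13, 17, 19, 23, 37, 43, 53}.
v=23: a=23^1·(≡21), b=23^1·(≡20) mod 23; (21|23)=-1, (20|23)=-1; (−1)^{1·1·11}·(-1)^1·(-1)^1 = -1.
v=2: v_2(a)=-8, v_2(b)=6; units ≡ 5, 1 (mod 8); ε·ε+αω+βω = 0·0+-8·0+6·1 ≡ 0  ⇒  (a,b)_2 = +1.
v=43: a=43^0·(≡11), b=43^1·(≡15) mod 43; (11|43)=+1, (15|43)=+1; (−1)^{0·1·21}·(+1)^1·(+1)^0 = +1.
v=7: a=7^3·(≡1), b=7^5·(≡3) mod 7; (1|7)=+1, (3|7)=-1; (−1)^{3·5·3}·(+1)^5·(-1)^3 = +1.
v=∞: -5998699 < 0 and 131537 > 0  ⇒  (a,b)_∞ = +1.
v=3: a=3^-4·(≡2), b=3^-2·(≡2) mod 3; (2|3)=-1, (2|3)=-1; (−1)^{-4·-2·1}·(-1)^-2·(-1)^-4 = +1.
v=17: a=17^-2·(≡14), b=17^-2·(≡1) mod 17; (14|17)=-1, (1|17)=+1; (−1)^{-2·-2·8}·(-1)^-2·(+1)^-2 = +1.
v=13: a=13^2·(≡5), b=13^2·(≡9) mod 13; (5|13)=-1, (9|13)=+1; (−1)^{2·2·6}·(-1)^2·(+1)^2 = +1.
v=37: a=37^1·(≡12), b=37^2·(≡29) mod 37; (12|37)=+1, (29|37)=-1; (−1)^{1·2·18}·(+1)^2·(-1)^1 = -1.
v=5: a=5^0·(≡4), b=5^-4·(≡2) mod 5; (4|5)=+1, (2|5)=-1; (−1)^{0·-4·2}·(+1)^-4·(-1)^0 = +1.
v=19: a=19^1·(≡12), b=19^-1·(≡7) mod 19; (12|19)=-1, (7|19)=+1; (−1)^{1·-1·9}·(-1)^-1·(+1)^1 = +1.
v=11: a=11^0·(≡2), b=11^-2·(≡2) mod 11; (2|11)=-1, (2|11)=-1; (−1)^{0·-2·5}·(-1)^-2·(-1)^0 = +1.
v=53: a=53^1·(≡43), b=53^2·(≡11) mod 53; (43|53)=+1, (11|53)=+1; (−1)^{1·2·26}·(+1)^2·(+1)^1 = +1.
Ram(-5998699, 131537) = {23, 37}; no ℚ_23-point on the conic.

[23, 37]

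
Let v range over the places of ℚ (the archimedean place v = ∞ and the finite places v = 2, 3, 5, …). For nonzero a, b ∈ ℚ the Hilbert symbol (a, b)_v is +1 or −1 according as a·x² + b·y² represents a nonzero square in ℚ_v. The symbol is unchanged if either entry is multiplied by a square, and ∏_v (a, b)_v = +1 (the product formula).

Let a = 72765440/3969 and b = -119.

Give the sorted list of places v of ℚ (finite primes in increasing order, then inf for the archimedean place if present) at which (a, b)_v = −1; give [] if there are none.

[7, 11, 17, 19]

Mod squares: a ≡ 17765, b ≡ -119. Check v ∈ {∞, 2, 3, 5, 7, 11, 17, 19}.
v=7: a=7^-2·(≡5), b=7^1·(≡4) mod 7; (5|7)=-1, (4|7)=+1; (−1)^{-2·1·3}·(-1)^1·(+1)^-2 = -1.
v=3: a=3^-4·(≡2), b=3^0·(≡1) mod 3; (2|3)=-1, (1|3)=+1; (−1)^{-4·0·1}·(-1)^0·(+1)^-4 = +1.
v=17: a=17^1·(≡16), b=17^1·(≡10) mod 17; (16|17)=+1, (10|17)=-1; (−1)^{1·1·8}·(+1)^1·(-1)^1 = -1.
v=∞: 17765 > 0 and -119 < 0  ⇒  (a,b)_∞ = +1.
v=11: a=11^1·(≡4), b=11^0·(≡2) mod 11; (4|11)=+1, (2|11)=-1; (−1)^{1·0·5}·(+1)^0·(-1)^1 = -1.
v=5: a=5^1·(≡2), b=5^0·(≡1) mod 5; (2|5)=-1, (1|5)=+1; (−1)^{1·0·2}·(-1)^0·(+1)^1 = +1.
v=19: a=19^1·(≡16), b=19^0·(≡14) mod 19; (16|19)=+1, (14|19)=-1; (−1)^{1·0·9}·(+1)^0·(-1)^1 = -1.
v=2: v_2(a)=12, v_2(b)=0; units ≡ 5, 1 (mod 8); ε·ε+αω+βω = 0·0+12·0+0·1 ≡ 0  ⇒  (a,b)_2 = +1.
|Ram(17765, -119)| = 4, even; anisotropic at {7, 11, 17, 19}.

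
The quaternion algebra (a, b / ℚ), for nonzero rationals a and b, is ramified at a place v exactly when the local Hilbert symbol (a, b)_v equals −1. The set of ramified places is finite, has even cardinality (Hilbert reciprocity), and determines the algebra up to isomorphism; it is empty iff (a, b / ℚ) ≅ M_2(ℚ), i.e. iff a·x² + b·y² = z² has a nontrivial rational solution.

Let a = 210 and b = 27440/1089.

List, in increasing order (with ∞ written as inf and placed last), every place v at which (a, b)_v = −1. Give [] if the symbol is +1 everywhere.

Mod squares: a ≡ 210, b ≡ 35. Check v ∈ {∞, 2, 3, 5, 7, 11}.
v=7: a=7^1·(≡2), b=7^3·(≡6) mod 7; (2|7)=+1, (6|7)=-1; (−1)^{1·3·3}·(+1)^3·(-1)^1 = +1.
v=∞: 210 > 0 and 35 > 0  ⇒  (a,b)_∞ = +1.
v=5: a=5^1·(≡2), b=5^1·(≡2) mod 5; (2|5)=-1, (2|5)=-1; (−1)^{1·1·2}·(-1)^1·(-1)^1 = +1.
v=2: v_2(a)=1, v_2(b)=4; units ≡ 1, 3 (mod 8); ε·ε+αω+βω = 0·1+1·1+4·0 ≡ 1  ⇒  (a,b)_2 = -1.
v=11: a=11^0·(≡1), b=11^-2·(≡8) mod 11; (1|11)=+1, (8|11)=-1; (−1)^{0·-2·5}·(+1)^-2·(-1)^0 = +1.
v=3: a=3^1·(≡1), b=3^-2·(≡2) mod 3; (1|3)=+1, (2|3)=-1; (−1)^{1·-2·1}·(+1)^-2·(-1)^1 = -1.
Ram(210, 35) = {2, 3}; no ℚ_2-point on the conic.

[2, 3]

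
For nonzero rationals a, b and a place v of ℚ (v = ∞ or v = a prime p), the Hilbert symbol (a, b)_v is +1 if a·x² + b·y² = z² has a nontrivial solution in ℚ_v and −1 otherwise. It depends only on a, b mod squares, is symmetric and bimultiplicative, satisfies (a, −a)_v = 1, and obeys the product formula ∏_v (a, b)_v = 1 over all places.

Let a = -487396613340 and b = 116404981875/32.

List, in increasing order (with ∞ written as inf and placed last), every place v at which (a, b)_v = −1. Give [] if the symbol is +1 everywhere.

Mod squares: a ≡ -7735, b ≡ 102. Check v ∈ {∞, 2, 3, 5, 7, 13, 17}.
v=∞: -7735 < 0 and 102 > 0  ⇒  (a,b)_∞ = +1.
v=5: a=5^1·(≡2), b=5^4·(≡3) mod 5; (2|5)=-1, (3|5)=-1; (−1)^{1·4·2}·(-1)^4·(-1)^1 = -1.
v=2: v_2(a)=2, v_2(b)=-5; units ≡ 1, 3 (mod 8); ε·ε+αω+βω = 0·1+2·1+-5·0 ≡ 0  ⇒  (a,b)_2 = +1.
v=7: a=7^5·(≡1), b=7^4·(≡2) mod 7; (1|7)=+1, (2|7)=+1; (−1)^{5·4·3}·(+1)^4·(+1)^5 = +1.
v=17: a=17^1·(≡4), b=17^1·(≡5) mod 17; (4|17)=+1, (5|17)=-1; (−1)^{1·1·8}·(+1)^1·(-1)^1 = -1.
v=13: a=13^1·(≡10), b=13^2·(≡6) mod 13; (10|13)=+1, (6|13)=-1; (−1)^{1·2·6}·(+1)^2·(-1)^1 = -1.
v=3: a=3^8·(≡2), b=3^3·(≡1) mod 3; (2|3)=-1, (1|3)=+1; (−1)^{8·3·1}·(-1)^3·(+1)^8 = -1.
|Ram(-7735, 102)| = 4, even; anisotropic at {3, 5, 13, 17}.

[3, 5, 13, 17]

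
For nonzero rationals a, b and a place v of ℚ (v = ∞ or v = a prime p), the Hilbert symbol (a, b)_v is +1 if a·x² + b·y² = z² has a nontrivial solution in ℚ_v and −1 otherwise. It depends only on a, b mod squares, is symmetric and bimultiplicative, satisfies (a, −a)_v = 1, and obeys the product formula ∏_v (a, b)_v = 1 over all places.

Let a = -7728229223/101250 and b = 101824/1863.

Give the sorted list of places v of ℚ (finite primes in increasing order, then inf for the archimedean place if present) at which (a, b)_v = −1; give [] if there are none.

[11, 37]

Mod squares: a ≡ -755854, b ≡ 36593. Check v ∈ {∞, 2, 3, 5, 11, 13, 17, 23, 37, 43, 47}.
v=23: a=23^0·(≡16), b=23^-1·(≡6) mod 23; (16|23)=+1, (6|23)=+1; (−1)^{0·-1·11}·(+1)^-1·(+1)^0 = +1.
v=3: a=3^-4·(≡2), b=3^-4·(≡2) mod 3; (2|3)=-1, (2|3)=-1; (−1)^{-4·-4·1}·(-1)^-4·(-1)^-4 = +1.
v=2: v_2(a)=-1, v_2(b)=6; units ≡ 1, 1 (mod 8); ε·ε+αω+βω = 0·0+-1·0+6·0 ≡ 0  ⇒  (a,b)_2 = +1.
v=47: a=47^1·(≡30), b=47^0·(≡7) mod 47; (30|47)=-1, (7|47)=+1; (−1)^{1·0·23}·(-1)^0·(+1)^1 = +1.
v=11: a=11^3·(≡1), b=11^0·(≡2) mod 11; (1|11)=+1, (2|11)=-1; (−1)^{3·0·5}·(+1)^0·(-1)^3 = -1.
v=17: a=17^1·(≡5), b=17^0·(≡13) mod 17; (5|17)=-1, (13|17)=+1; (−1)^{1·0·8}·(-1)^0·(+1)^1 = +1.
v=∞: -755854 < 0 and 36593 > 0  ⇒  (a,b)_∞ = +1.
v=43: a=43^1·(≡10), b=43^1·(≡34) mod 43; (10|43)=+1, (34|43)=-1; (−1)^{1·1·21}·(+1)^1·(-1)^1 = +1.
v=5: a=5^-4·(≡1), b=5^0·(≡3) mod 5; (1|5)=+1, (3|5)=-1; (−1)^{-4·0·2}·(+1)^0·(-1)^-4 = +1.
v=13: a=13^2·(≡6), b=13^0·(≡2) mod 13; (6|13)=-1, (2|13)=-1; (−1)^{2·0·6}·(-1)^0·(-1)^2 = +1.
v=37: a=37^0·(≡6), b=37^1·(≡21) mod 37; (6|37)=-1, (21|37)=+1; (−1)^{0·1·18}·(-1)^1·(+1)^0 = -1.
|Ram(-755854, 36593)| = 2, even; anisotropic at {11, 37}.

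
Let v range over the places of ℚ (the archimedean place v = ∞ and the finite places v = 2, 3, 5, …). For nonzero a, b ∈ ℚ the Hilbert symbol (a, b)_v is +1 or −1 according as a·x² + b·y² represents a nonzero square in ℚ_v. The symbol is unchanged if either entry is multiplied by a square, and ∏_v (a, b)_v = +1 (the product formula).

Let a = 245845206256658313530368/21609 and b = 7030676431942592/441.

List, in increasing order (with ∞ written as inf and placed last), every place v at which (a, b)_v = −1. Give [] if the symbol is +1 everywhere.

Mod squares: a ≡ 50265787, b ≡ 23. Check v ∈ {∞, 2, 3, 7, 11, 13, 17, 23, 29, 31}.
v=31: a=31^3·(≡27), b=31^2·(≡27) mod 31; (27|31)=-1, (27|31)=-1; (−1)^{3·2·15}·(-1)^2·(-1)^3 = -1.
v=29: a=29^3·(≡15), b=29^2·(≡9) mod 29; (15|29)=-1, (9|29)=+1; (−1)^{3·2·14}·(-1)^2·(+1)^3 = +1.
v=7: a=7^-4·(≡5), b=7^-2·(≡1) mod 7; (5|7)=-1, (1|7)=+1; (−1)^{-4·-2·3}·(-1)^-2·(+1)^-4 = +1.
v=23: a=23^1·(≡16), b=23^1·(≡8) mod 23; (16|23)=+1, (8|23)=+1; (−1)^{1·1·11}·(+1)^1·(+1)^1 = -1.
v=3: a=3^-2·(≡1), b=3^-2·(≡2) mod 3; (1|3)=+1, (2|3)=-1; (−1)^{-2·-2·1}·(+1)^-2·(-1)^-2 = +1.
v=17: a=17^3·(≡1), b=17^2·(≡12) mod 17; (1|17)=+1, (12|17)=-1; (−1)^{3·2·8}·(+1)^2·(-1)^3 = -1.
v=∞: 50265787 > 0 and 23 > 0  ⇒  (a,b)_∞ = +1.
v=13: a=13^3·(≡10), b=13^2·(≡12) mod 13; (10|13)=+1, (12|13)=+1; (−1)^{3·2·6}·(+1)^2·(+1)^3 = +1.
v=2: v_2(a)=10, v_2(b)=6; units ≡ 3, 7 (mod 8); ε·ε+αω+βω = 1·1+10·0+6·1 ≡ 1  ⇒  (a,b)_2 = -1.
v=11: a=11^3·(≡10), b=11^2·(≡4) mod 11; (10|11)=-1, (4|11)=+1; (−1)^{3·2·5}·(-1)^2·(+1)^3 = +1.
|Ram(50265787, 23)| = 4, even; anisotropic at {2, 17, 23, 31}.

[2, 17, 23, 31]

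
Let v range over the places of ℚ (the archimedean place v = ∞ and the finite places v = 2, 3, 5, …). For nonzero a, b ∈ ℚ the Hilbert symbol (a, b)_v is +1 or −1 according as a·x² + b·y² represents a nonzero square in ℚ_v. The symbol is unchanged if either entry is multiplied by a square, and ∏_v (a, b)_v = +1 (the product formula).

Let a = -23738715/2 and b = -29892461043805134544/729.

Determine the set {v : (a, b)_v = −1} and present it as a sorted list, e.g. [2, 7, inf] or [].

Mod squares: a ≡ -5275270, b ≡ -1309. Check v ∈ {∞, 2, 3, 5, 7, 11, 13, 17, 19, 31}.
v=19: a=19^0·(≡9), b=19^2·(≡2) mod 19; (9|19)=+1, (2|19)=-1; (−1)^{0·2·9}·(+1)^2·(-1)^0 = +1.
v=31: a=31^1·(≡14), b=31^2·(≡29) mod 31; (14|31)=+1, (29|31)=-1; (−1)^{1·2·15}·(+1)^2·(-1)^1 = -1.
v=11: a=11^1·(≡7), b=11^3·(≡10) mod 11; (7|11)=-1, (10|11)=-1; (−1)^{1·3·5}·(-1)^3·(-1)^1 = -1.
v=5: a=5^1·(≡1), b=5^0·(≡4) mod 5; (1|5)=+1, (4|5)=+1; (−1)^{1·0·2}·(+1)^0·(+1)^1 = +1.
v=∞: -5275270 < 0 and -1309 < 0  ⇒  (a,b)_∞ = -1.
v=2: v_2(a)=-1, v_2(b)=4; units ≡ 5, 3 (mod 8); ε·ε+αω+βω = 0·1+-1·1+4·1 ≡ 1  ⇒  (a,b)_2 = -1.
v=7: a=7^1·(≡5), b=7^7·(≡2) mod 7; (5|7)=-1, (2|7)=+1; (−1)^{1·7·3}·(-1)^7·(+1)^1 = +1.
v=13: a=13^1·(≡8), b=13^0·(≡10) mod 13; (8|13)=-1, (10|13)=+1; (−1)^{1·0·6}·(-1)^0·(+1)^1 = +1.
v=17: a=17^1·(≡1), b=17^3·(≡8) mod 17; (1|17)=+1, (8|17)=+1; (−1)^{1·3·8}·(+1)^3·(+1)^1 = +1.
v=3: a=3^2·(≡2), b=3^-6·(≡2) mod 3; (2|3)=-1, (2|3)=-1; (−1)^{2·-6·1}·(-1)^-6·(-1)^2 = +1.
|Ram(-5275270, -1309)| = 4, even; anisotropic at {2, 11, 31, ∞}.

[2, 11, 31, inf]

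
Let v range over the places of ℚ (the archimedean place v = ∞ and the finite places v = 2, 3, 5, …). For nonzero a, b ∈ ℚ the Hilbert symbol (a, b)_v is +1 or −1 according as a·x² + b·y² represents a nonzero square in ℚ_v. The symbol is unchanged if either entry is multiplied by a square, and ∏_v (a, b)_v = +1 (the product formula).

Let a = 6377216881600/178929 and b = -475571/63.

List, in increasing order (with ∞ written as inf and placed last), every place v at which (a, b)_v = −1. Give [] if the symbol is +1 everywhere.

[2, 7, 29, 31]

(a, b) ≡ (31, -6293) mod (ℚ^×)²; places V = {2, 3, 5, 7, 17, 23, 29, 31, 47, ∞}.
(a,b)_23: α=2, u≡8; β=2, v≡8 (mod 23); (8|23)=+1, (8|23)=+1; sign (−1)^0·+1^2·+1^2 = +1.
(a,b)_47: α=-2, u≡11; β=0, v≡19 (mod 47); (11|47)=-1, (19|47)=-1; sign (−1)^0·-1^0·-1^-2 = +1.
(a,b)_31: α=1, u≡10; β=1, v≡4 (mod 31); (10|31)=+1, (4|31)=+1; sign (−1)^1·+1^1·+1^1 = -1.
(a,b)_29: α=2, u≡12; β=1, v≡3 (mod 29); (12|29)=-1, (3|29)=-1; sign (−1)^0·-1^1·-1^2 = -1.
(a,b)_∞: sgn(31)=+, sgn(-6293)=−, so +1.
(a,b)_17: α=2, u≡10; β=0, v≡6 (mod 17); (10|17)=-1, (6|17)=-1; sign (−1)^0·-1^0·-1^2 = +1.
(a,b)_2: α=6, β=0; u≡7, v≡3 (mod 8); ε(u)ε(v)=1·1, αω(v)=6·1, βω(u)=0·0; sum ≡ 1  ⇒  -1.
(a,b)_5: α=2, u≡1; β=0, v≡3 (mod 5); (1|5)=+1, (3|5)=-1; sign (−1)^0·+1^0·-1^2 = +1.
(a,b)_3: α=-4, u≡1; β=-2, v≡1 (mod 3); (1|3)=+1, (1|3)=+1; sign (−1)^0·+1^-2·+1^-4 = +1.
(a,b)_7: α=0, u≡6; β=-1, v≡1 (mod 7); (6|7)=-1, (1|7)=+1; sign (−1)^0·-1^-1·+1^0 = -1.
Ram(31, -6293) = {2, 7, 29, 31}; no ℚ_2-point on the conic.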